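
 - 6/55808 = - 1 + 27901/27904=   - 0.00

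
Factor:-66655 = - 5^1*13331^1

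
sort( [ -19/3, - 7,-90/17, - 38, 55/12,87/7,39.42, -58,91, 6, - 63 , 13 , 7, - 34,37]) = [ - 63, - 58, - 38,-34, - 7,-19/3,-90/17,55/12,6,7,87/7,13, 37, 39.42 , 91 ] 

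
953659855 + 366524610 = 1320184465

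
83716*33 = 2762628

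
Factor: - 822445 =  -5^1*13^1*12653^1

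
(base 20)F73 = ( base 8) 13777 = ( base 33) 5l5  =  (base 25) 9KI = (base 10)6143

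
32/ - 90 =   -  1+29/45 = -0.36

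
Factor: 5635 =5^1*7^2*23^1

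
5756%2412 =932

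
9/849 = 3/283 = 0.01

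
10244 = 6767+3477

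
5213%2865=2348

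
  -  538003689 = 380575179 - 918578868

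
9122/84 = 4561/42 = 108.60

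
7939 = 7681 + 258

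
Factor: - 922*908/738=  - 2^2*3^( - 2)*41^( - 1 ) * 227^1*461^1 = - 418588/369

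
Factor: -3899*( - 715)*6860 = 2^2*5^2* 7^4*11^1*13^1*557^1 =19124205100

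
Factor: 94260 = 2^2*3^1 * 5^1 *1571^1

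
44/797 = 44/797= 0.06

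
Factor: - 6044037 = - 3^1*43^1*46853^1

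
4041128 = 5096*793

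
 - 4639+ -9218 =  - 13857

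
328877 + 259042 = 587919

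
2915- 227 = 2688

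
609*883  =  537747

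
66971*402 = 26922342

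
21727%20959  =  768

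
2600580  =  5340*487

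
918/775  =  1 + 143/775 = 1.18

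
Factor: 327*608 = 2^5*3^1*19^1*109^1  =  198816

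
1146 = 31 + 1115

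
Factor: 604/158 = 2^1 * 79^ ( - 1)*151^1  =  302/79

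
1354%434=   52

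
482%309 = 173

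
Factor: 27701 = 27701^1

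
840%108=84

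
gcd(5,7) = 1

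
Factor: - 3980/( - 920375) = 2^2*5^( - 2 )*37^ ( - 1 ) = 4/925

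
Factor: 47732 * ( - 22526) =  - 1075211032 = - 2^3*7^1 * 1609^1 * 11933^1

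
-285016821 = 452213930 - 737230751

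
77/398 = 77/398 = 0.19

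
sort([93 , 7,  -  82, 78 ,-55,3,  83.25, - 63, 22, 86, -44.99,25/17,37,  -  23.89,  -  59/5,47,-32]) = [ - 82,- 63, - 55, - 44.99, - 32, - 23.89 ,-59/5,25/17,3,7,22,37, 47,78  ,  83.25,86, 93 ]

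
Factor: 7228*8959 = 64755652 = 2^2*13^1*17^2*31^1*139^1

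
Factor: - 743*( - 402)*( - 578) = -172640508 = - 2^2*3^1 * 17^2 * 67^1*743^1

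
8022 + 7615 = 15637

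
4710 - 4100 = 610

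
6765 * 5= 33825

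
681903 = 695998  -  14095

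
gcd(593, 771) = 1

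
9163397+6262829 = 15426226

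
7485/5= 1497 = 1497.00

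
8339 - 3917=4422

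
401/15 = 401/15 = 26.73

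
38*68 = 2584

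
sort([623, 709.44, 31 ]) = [ 31 , 623,  709.44 ] 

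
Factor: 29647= 23^1 * 1289^1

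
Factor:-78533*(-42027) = 3^1 * 7^1*13^1*863^1*14009^1 = 3300506391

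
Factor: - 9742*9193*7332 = -2^3* 3^1*13^1*29^1*47^1*317^1*4871^1 = - 656640766392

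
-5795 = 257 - 6052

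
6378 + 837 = 7215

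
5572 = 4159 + 1413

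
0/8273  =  0 = 0.00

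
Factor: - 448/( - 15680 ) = 5^( -1 )*7^ ( - 1) = 1/35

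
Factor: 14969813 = 14969813^1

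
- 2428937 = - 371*6547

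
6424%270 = 214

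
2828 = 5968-3140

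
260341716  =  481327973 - 220986257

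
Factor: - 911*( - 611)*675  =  375719175 = 3^3*5^2*13^1*47^1*911^1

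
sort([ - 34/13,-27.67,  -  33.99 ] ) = [ - 33.99, - 27.67, - 34/13]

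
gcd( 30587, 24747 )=73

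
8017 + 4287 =12304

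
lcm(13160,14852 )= 1039640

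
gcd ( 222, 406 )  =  2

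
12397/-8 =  - 12397/8= - 1549.62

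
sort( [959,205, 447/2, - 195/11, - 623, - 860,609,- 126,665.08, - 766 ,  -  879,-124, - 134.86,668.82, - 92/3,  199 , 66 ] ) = [-879 ,- 860, - 766 , - 623,-134.86, - 126, - 124, - 92/3, - 195/11, 66,199, 205,  447/2, 609,  665.08, 668.82,  959] 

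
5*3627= 18135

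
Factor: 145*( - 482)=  -2^1*5^1*29^1*241^1  =  - 69890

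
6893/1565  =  4+633/1565 =4.40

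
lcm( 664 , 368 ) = 30544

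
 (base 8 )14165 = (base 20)FD1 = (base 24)AKL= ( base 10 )6261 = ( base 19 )H6A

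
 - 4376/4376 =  - 1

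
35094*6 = 210564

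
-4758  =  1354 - 6112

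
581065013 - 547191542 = 33873471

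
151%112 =39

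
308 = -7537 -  - 7845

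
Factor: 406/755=2^1*5^(-1 ) *7^1*29^1*  151^(-1)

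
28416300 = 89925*316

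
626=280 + 346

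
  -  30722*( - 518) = 15913996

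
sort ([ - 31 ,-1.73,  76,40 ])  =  [-31, - 1.73, 40,76] 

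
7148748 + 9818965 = 16967713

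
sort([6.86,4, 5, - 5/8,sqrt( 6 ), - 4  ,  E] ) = [ - 4, - 5/8 , sqrt( 6), E, 4,5 , 6.86]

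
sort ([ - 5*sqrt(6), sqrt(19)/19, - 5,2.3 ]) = [ - 5 *sqrt(6), - 5,sqrt (19 ) /19,2.3 ] 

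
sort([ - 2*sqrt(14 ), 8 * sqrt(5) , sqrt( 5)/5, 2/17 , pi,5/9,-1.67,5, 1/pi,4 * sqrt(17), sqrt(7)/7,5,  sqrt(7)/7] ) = [ - 2*sqrt(14),-1.67, 2/17, 1/pi,sqrt ( 7 )/7, sqrt( 7)/7,sqrt(5)/5, 5/9, pi , 5, 5, 4*sqrt( 17), 8*sqrt( 5)]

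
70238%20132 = 9842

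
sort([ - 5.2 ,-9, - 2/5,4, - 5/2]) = [ - 9, - 5.2,- 5/2, - 2/5,4]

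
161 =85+76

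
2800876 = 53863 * 52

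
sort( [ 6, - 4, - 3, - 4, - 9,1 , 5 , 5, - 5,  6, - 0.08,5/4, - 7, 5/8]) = [ - 9, - 7, - 5,-4, - 4, - 3, - 0.08, 5/8,1, 5/4,5,5, 6,6]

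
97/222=97/222 = 0.44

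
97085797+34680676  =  131766473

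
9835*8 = 78680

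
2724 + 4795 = 7519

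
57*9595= 546915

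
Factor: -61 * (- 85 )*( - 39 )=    - 3^1*5^1*13^1*17^1*61^1 = - 202215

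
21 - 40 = - 19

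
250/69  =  3+ 43/69= 3.62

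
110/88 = 5/4 = 1.25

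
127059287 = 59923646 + 67135641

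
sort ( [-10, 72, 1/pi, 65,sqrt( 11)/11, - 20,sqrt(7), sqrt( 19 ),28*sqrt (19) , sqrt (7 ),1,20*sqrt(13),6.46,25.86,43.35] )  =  [ - 20, - 10,sqrt (11) /11, 1/pi,1, sqrt (7 ),sqrt (7 ),sqrt( 19 ),6.46,25.86,43.35,65,72,20*sqrt( 13),  28*sqrt( 19 )] 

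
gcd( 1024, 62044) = 4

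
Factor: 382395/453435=689/817 = 13^1*19^( - 1 )*43^( - 1)*53^1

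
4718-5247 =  - 529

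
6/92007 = 2/30669 = 0.00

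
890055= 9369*95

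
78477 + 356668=435145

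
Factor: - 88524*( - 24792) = 2^5 * 3^3*  1033^1*2459^1 = 2194687008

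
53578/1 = 53578 =53578.00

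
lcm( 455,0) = 0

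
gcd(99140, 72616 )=4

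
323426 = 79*4094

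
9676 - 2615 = 7061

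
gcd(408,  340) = 68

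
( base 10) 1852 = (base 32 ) 1ps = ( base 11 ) 1434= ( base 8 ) 3474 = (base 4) 130330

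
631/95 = 631/95 = 6.64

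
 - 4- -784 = 780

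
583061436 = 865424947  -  282363511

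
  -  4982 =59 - 5041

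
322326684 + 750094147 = 1072420831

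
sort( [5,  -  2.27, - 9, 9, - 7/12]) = [ - 9,-2.27, - 7/12 , 5, 9 ] 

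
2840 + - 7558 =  - 4718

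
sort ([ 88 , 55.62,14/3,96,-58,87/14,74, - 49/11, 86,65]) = [ - 58, - 49/11  ,  14/3,87/14,55.62, 65, 74, 86, 88,96 ] 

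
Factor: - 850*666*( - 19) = 2^2*3^2*5^2*17^1 *19^1*  37^1  =  10755900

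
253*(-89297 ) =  - 22592141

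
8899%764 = 495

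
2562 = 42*61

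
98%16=2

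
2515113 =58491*43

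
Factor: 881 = 881^1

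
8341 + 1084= 9425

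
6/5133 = 2/1711 = 0.00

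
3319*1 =3319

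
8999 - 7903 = 1096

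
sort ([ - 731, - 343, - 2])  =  [ - 731,  -  343, - 2]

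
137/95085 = 137/95085 = 0.00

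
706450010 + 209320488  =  915770498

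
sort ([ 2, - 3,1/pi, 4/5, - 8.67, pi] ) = [ - 8.67, - 3, 1/pi,4/5, 2, pi ]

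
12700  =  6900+5800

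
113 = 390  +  -277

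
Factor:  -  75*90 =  - 6750 = - 2^1*3^3*5^3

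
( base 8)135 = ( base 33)2R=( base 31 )30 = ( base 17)58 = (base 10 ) 93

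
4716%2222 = 272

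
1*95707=95707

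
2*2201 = 4402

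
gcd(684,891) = 9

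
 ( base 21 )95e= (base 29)4OS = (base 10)4088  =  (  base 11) 3087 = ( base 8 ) 7770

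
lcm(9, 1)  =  9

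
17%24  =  17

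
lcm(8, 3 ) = 24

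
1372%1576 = 1372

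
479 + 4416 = 4895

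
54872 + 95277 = 150149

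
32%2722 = 32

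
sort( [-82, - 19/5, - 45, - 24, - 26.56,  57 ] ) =[  -  82, - 45,-26.56, -24, - 19/5,57 ]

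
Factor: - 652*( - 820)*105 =2^4 * 3^1 *5^2*7^1*41^1*163^1= 56137200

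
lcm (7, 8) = 56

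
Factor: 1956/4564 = 3/7= 3^1* 7^( - 1)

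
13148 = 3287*4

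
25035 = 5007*5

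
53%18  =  17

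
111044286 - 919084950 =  - 808040664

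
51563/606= 85 +53/606 = 85.09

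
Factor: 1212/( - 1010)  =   - 2^1*3^1*5^(-1 ) = -6/5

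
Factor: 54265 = 5^1*10853^1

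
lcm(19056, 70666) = 1695984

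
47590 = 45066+2524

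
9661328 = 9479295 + 182033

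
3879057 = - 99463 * ( - 39)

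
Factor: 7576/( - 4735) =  - 8/5 = - 2^3*5^( - 1)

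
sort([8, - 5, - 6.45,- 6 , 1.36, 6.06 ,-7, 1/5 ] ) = [ - 7,-6.45, - 6,-5,1/5,1.36, 6.06,  8]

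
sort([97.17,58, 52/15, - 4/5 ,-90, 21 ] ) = [ - 90, - 4/5,  52/15,21,58,97.17]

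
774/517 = 774/517 =1.50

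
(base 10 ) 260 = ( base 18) E8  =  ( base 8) 404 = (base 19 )DD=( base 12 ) 198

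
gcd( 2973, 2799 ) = 3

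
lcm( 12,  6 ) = 12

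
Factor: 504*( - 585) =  - 294840 = -2^3*3^4*5^1 *7^1*13^1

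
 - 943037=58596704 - 59539741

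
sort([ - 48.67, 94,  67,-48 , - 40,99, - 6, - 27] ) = [ - 48.67 ,-48,  -  40, - 27, - 6,67,94, 99]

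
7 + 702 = 709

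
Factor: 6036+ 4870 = 2^1*7^1*19^1 * 41^1  =  10906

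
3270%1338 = 594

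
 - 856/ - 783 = 856/783 =1.09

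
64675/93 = 64675/93 = 695.43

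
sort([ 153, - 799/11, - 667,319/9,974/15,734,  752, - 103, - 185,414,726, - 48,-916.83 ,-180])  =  [ - 916.83,  -  667,-185,-180,  -  103, - 799/11,-48,319/9, 974/15 , 153, 414, 726,734,752] 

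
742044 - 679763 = 62281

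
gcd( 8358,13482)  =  42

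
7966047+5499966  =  13466013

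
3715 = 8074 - 4359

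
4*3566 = 14264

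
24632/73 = 24632/73 = 337.42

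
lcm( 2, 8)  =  8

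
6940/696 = 9 + 169/174= 9.97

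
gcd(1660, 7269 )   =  1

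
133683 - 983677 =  - 849994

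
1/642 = 1/642 = 0.00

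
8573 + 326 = 8899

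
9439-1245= 8194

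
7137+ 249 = 7386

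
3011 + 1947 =4958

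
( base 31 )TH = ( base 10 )916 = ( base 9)1227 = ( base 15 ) 411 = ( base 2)1110010100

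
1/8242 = 1/8242 = 0.00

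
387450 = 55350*7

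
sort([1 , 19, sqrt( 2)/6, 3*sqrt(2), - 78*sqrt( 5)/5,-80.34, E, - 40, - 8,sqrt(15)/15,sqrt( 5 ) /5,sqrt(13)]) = [ - 80.34, - 40, - 78*sqrt( 5)/5,  -  8,sqrt( 2) /6,sqrt( 15)/15,  sqrt( 5)/5,1,E, sqrt( 13), 3*sqrt(2),19 ] 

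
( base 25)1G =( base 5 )131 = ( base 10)41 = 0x29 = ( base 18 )25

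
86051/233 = 369 + 74/233 =369.32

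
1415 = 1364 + 51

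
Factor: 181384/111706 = 2^2*41^1*101^( - 1 ) = 164/101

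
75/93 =25/31 = 0.81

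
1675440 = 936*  1790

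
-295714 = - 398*743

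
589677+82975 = 672652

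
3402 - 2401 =1001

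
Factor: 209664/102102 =2^7*3^1 * 11^ ( - 1 )*17^(- 1 ) = 384/187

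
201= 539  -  338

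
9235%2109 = 799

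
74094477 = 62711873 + 11382604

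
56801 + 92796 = 149597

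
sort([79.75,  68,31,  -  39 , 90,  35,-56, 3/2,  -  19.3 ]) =[ - 56 , - 39, - 19.3, 3/2,31, 35, 68,79.75,90 ]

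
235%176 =59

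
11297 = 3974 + 7323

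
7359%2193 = 780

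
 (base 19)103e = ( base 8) 15422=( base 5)210210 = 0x1B12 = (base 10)6930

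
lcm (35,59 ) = 2065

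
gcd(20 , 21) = 1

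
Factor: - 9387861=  - 3^1*7^2*63863^1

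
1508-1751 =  -243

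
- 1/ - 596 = 1/596 = 0.00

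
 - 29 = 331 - 360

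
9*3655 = 32895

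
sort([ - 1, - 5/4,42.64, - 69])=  [ - 69, - 5/4, - 1,42.64 ]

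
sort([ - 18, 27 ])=[ - 18,27 ] 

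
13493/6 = 2248 + 5/6 = 2248.83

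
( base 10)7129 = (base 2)1101111011001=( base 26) AE5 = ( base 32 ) 6UP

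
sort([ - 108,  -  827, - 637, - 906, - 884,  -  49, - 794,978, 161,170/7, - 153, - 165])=[ - 906, -884,- 827,-794, -637, - 165, - 153,- 108, -49,170/7, 161, 978] 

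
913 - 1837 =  - 924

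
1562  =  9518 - 7956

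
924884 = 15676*59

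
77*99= 7623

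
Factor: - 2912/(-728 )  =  2^2 = 4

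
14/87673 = 14/87673 = 0.00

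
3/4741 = 3/4741=0.00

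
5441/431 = 5441/431 = 12.62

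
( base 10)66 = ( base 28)2A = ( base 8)102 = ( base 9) 73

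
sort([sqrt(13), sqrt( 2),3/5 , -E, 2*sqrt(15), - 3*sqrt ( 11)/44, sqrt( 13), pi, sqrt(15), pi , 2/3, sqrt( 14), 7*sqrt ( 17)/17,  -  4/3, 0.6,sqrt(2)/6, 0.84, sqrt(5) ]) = [ - E,-4/3,- 3 * sqrt(11 )/44,sqrt( 2)/6, 0.6,3/5, 2/3, 0.84,sqrt( 2 ),7*sqrt( 17)/17, sqrt (5), pi, pi, sqrt(13 ), sqrt(13 ), sqrt (14), sqrt( 15) , 2*sqrt( 15)]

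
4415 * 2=8830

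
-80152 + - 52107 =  - 132259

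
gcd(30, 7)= 1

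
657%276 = 105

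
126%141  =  126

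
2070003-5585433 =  - 3515430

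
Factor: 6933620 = 2^2*5^1*17^1*20393^1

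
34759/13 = 34759/13  =  2673.77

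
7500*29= 217500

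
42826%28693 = 14133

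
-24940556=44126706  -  69067262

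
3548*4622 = 16398856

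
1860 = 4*465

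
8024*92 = 738208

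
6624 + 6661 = 13285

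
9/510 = 3/170=0.02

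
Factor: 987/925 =3^1*5^ ( - 2 )*7^1*37^ ( - 1 )*47^1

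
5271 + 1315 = 6586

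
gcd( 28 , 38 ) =2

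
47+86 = 133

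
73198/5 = 73198/5 = 14639.60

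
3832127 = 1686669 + 2145458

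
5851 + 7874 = 13725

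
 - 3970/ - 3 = 1323+ 1/3 = 1323.33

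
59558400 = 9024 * 6600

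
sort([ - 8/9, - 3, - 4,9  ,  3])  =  [ - 4 , - 3,- 8/9,3,9]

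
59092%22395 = 14302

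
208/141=1 + 67/141=1.48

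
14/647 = 14/647 = 0.02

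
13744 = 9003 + 4741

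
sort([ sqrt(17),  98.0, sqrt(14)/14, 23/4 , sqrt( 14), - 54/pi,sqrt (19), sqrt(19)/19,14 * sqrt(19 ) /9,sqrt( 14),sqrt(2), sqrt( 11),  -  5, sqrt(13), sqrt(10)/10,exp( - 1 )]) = [ - 54/pi, -5,sqrt(19)/19, sqrt(14) /14, sqrt (10 ) /10, exp (- 1), sqrt(2), sqrt(11),  sqrt ( 13), sqrt( 14), sqrt( 14 ), sqrt(17), sqrt( 19), 23/4,14 *sqrt( 19 )/9, 98.0]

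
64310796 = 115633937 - 51323141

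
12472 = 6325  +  6147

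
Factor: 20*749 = 2^2*5^1 *7^1*107^1 =14980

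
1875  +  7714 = 9589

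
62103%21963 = 18177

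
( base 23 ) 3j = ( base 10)88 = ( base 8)130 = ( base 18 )4G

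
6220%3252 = 2968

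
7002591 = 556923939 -549921348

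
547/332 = 547/332 = 1.65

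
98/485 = 98/485 =0.20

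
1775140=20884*85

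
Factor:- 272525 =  - 5^2 * 11^1 * 991^1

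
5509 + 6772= 12281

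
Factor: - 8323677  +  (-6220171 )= -14543848 = -  2^3*11^1 *29^1*41^1*139^1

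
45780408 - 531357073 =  - 485576665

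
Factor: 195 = 3^1*5^1*13^1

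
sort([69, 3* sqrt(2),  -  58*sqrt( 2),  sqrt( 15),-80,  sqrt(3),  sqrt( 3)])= [ - 58*sqrt(2 ), - 80, sqrt( 3), sqrt( 3), sqrt( 15 ), 3*sqrt (2 ),69]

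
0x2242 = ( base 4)2021002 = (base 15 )28EA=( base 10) 8770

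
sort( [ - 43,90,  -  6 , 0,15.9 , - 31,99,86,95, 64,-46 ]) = [ -46, - 43, - 31, - 6,0,  15.9,64 , 86,90, 95 , 99] 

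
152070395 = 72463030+79607365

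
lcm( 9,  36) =36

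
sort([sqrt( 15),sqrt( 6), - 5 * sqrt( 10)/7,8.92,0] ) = [ - 5 *sqrt(10)/7,  0,sqrt( 6 ),  sqrt( 15),8.92]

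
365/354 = 365/354 = 1.03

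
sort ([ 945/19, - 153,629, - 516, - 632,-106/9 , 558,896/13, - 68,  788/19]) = [ - 632, - 516, - 153 , - 68,- 106/9,788/19,945/19, 896/13, 558, 629]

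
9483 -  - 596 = 10079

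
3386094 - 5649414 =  - 2263320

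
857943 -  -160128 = 1018071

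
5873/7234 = 5873/7234 = 0.81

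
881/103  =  8 + 57/103=8.55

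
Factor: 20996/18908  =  181/163  =  163^( -1 )*181^1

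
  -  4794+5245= 451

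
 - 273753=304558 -578311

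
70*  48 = 3360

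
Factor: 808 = 2^3 * 101^1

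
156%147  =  9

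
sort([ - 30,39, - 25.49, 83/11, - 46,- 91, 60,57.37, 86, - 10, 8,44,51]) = [  -  91, - 46, - 30, - 25.49, - 10,83/11,  8, 39, 44, 51,57.37, 60  ,  86]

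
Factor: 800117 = 800117^1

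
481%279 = 202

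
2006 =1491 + 515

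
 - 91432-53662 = - 145094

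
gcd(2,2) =2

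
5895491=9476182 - 3580691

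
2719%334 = 47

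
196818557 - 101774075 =95044482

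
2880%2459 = 421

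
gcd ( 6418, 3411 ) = 1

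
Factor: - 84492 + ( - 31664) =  - 2^2 * 71^1*409^1 = -  116156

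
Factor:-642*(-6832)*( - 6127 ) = -26873904288 = - 2^5*3^1 * 7^1* 11^1*61^1 * 107^1*557^1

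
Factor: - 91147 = -7^1*29^1*449^1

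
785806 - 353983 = 431823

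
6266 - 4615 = 1651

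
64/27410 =32/13705 = 0.00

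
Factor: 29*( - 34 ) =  - 2^1*17^1*29^1 = -986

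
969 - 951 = 18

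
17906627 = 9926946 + 7979681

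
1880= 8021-6141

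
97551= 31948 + 65603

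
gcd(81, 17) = 1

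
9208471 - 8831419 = 377052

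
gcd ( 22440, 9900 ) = 660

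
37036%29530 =7506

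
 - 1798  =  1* ( - 1798) 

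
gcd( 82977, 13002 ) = 3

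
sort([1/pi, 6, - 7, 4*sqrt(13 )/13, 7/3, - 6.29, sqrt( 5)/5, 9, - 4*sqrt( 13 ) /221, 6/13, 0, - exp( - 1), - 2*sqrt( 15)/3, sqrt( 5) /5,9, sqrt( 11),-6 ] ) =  [ - 7, - 6.29, - 6, - 2*sqrt(  15)/3 , - exp( - 1), - 4*sqrt( 13 ) /221, 0,  1/pi, sqrt(5) /5, sqrt( 5) /5,6/13,4*sqrt( 13) /13, 7/3, sqrt( 11 ),6, 9,9]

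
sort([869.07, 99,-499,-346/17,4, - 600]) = [ - 600,-499,- 346/17,4,99,  869.07]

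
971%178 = 81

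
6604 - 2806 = 3798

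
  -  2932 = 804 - 3736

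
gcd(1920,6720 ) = 960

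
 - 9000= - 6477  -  2523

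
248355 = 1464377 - 1216022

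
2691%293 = 54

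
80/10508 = 20/2627 = 0.01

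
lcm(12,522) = 1044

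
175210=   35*5006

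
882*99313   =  87594066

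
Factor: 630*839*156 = 2^3*3^3*5^1 * 7^1*13^1*839^1 =82456920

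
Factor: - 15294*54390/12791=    - 2^2*3^2*5^1*7^2*37^1*2549^1 *12791^( - 1) =- 831840660/12791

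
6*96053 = 576318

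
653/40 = 653/40 = 16.32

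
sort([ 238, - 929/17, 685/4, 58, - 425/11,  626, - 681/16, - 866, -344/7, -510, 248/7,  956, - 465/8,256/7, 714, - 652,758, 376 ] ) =[ - 866, - 652,-510, - 465/8,-929/17, - 344/7, - 681/16, - 425/11,  248/7, 256/7, 58, 685/4, 238, 376, 626,714,758, 956] 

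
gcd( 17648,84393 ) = 1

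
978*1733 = 1694874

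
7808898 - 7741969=66929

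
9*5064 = 45576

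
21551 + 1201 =22752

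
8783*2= 17566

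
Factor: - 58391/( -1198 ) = 2^(-1 )*599^ ( -1 )*58391^1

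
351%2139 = 351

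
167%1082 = 167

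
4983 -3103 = 1880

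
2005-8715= - 6710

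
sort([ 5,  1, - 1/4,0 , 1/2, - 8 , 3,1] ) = [ - 8 , - 1/4, 0, 1/2,1, 1,  3, 5 ]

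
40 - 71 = -31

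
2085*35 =72975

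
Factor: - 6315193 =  - 1327^1 * 4759^1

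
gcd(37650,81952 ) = 2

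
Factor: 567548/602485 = 796/845 = 2^2 * 5^( - 1 )* 13^(-2)*199^1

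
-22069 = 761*(-29 ) 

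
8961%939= 510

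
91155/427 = 91155/427 = 213.48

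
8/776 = 1/97 = 0.01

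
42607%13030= 3517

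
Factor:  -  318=-2^1*3^1*53^1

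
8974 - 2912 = 6062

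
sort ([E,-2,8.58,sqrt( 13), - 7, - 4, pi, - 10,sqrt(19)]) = [-10, - 7 ,-4, - 2,E, pi,  sqrt(13),sqrt(19), 8.58]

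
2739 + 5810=8549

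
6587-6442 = 145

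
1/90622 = 1/90622=0.00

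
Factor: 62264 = 2^3*43^1*181^1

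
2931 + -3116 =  - 185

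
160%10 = 0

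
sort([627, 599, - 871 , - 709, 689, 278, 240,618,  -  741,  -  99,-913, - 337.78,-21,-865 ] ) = [ - 913,  -  871, - 865, - 741, - 709, - 337.78,-99,-21,240, 278, 599,618,627,  689] 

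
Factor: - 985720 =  - 2^3*5^1*19^1*1297^1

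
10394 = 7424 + 2970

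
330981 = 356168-25187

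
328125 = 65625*5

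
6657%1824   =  1185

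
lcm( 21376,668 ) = 21376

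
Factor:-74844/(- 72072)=2^(-1 )*3^3*13^( - 1 ) = 27/26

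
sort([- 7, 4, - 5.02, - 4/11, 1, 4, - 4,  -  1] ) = [-7 , - 5.02 , - 4,-1, - 4/11,1, 4,4] 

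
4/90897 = 4/90897  =  0.00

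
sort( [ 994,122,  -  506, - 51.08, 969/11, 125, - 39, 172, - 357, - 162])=[ - 506, - 357, - 162, - 51.08, - 39, 969/11, 122, 125, 172, 994 ] 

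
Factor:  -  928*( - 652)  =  605056 = 2^7*29^1 * 163^1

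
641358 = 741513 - 100155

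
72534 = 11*6594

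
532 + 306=838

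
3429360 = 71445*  48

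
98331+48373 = 146704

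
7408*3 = 22224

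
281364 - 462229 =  - 180865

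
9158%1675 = 783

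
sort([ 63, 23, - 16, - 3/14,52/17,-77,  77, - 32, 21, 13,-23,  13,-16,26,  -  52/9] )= [-77,-32, - 23, -16, - 16 ,-52/9, - 3/14, 52/17, 13 , 13,21, 23,26,63,  77] 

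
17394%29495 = 17394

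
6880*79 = 543520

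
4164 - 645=3519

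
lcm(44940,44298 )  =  3100860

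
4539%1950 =639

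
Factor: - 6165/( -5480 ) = 9/8  =  2^(-3)*3^2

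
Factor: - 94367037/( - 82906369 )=3^1 * 7^( - 1)*13^(-1)*31^( - 1 )*1151^1*27329^1*29389^(  -  1) 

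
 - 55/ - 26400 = 1/480 = 0.00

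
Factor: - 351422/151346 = -175711/75673 = - 13^( - 1) * 29^1*73^1*83^1*5821^( - 1) 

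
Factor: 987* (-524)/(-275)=517188/275 = 2^2*3^1*5^ ( - 2)*7^1 * 11^ ( - 1)*47^1*131^1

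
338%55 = 8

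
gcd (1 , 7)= 1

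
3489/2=3489/2  =  1744.50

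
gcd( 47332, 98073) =1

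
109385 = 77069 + 32316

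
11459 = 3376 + 8083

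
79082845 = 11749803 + 67333042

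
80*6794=543520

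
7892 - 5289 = 2603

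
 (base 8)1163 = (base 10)627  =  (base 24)123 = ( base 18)1GF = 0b1001110011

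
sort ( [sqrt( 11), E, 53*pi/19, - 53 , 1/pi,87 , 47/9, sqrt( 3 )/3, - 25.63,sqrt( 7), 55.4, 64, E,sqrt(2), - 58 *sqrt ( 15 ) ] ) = [  -  58*sqrt( 15 ), - 53 ,  -  25.63, 1/pi,sqrt(3 ) /3, sqrt( 2), sqrt(7 ), E, E,sqrt( 11) , 47/9 , 53*pi/19, 55.4,64 , 87]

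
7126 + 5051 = 12177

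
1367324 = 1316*1039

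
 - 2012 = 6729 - 8741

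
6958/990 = 3479/495 = 7.03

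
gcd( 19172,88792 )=4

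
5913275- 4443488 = 1469787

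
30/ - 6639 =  - 10/2213  =  -0.00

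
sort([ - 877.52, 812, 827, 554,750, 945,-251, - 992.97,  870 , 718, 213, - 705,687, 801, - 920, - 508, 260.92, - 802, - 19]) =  [ - 992.97, - 920, - 877.52, - 802, - 705, - 508 ,-251, - 19,213,260.92, 554,  687,  718,750,801, 812, 827, 870, 945 ]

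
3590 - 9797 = -6207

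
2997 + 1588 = 4585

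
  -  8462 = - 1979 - 6483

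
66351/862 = 76 + 839/862 = 76.97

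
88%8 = 0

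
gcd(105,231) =21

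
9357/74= 126+33/74= 126.45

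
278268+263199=541467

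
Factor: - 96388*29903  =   - 2882290364 = - 2^2*17^1*1759^1*24097^1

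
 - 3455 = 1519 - 4974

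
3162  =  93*34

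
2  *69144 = 138288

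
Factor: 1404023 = 53^1*59^1*449^1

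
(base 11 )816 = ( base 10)985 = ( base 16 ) 3D9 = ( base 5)12420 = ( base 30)12p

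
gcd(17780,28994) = 14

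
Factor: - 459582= - 2^1*3^1 *76597^1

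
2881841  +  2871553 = 5753394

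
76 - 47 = 29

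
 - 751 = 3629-4380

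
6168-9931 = - 3763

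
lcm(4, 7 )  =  28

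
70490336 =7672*9188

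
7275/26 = 7275/26 = 279.81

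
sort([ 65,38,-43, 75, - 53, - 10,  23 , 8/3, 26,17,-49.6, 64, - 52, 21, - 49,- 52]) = [ - 53, - 52,-52, - 49.6, - 49,-43 , - 10, 8/3,17,21,23,26, 38,64,65,75]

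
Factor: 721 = 7^1*103^1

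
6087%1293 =915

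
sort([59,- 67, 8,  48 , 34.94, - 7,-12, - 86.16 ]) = [-86.16, - 67, - 12, - 7,8,34.94,48 , 59] 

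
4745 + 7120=11865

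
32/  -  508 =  - 8/127 = - 0.06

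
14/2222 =7/1111 = 0.01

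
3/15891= 1/5297 = 0.00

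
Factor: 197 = 197^1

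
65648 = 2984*22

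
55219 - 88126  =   - 32907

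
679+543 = 1222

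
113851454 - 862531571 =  - 748680117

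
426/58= 213/29 = 7.34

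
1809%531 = 216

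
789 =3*263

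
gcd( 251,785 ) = 1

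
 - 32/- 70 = 16/35 = 0.46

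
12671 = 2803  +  9868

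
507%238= 31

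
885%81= 75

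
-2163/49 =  - 45  +  6/7 =- 44.14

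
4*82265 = 329060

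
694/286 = 2 + 61/143 = 2.43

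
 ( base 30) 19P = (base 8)2253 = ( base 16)4ab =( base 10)1195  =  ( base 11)997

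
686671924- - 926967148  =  1613639072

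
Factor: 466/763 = 2^1*7^( - 1) * 109^(  -  1)*233^1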